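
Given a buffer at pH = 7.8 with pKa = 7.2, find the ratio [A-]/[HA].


[A-]/[HA] = 10^(pH - pKa)
= 10^(7.8 - 7.2)
= 3.9811

3.9811


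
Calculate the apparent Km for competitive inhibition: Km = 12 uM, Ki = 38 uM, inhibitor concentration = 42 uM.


Km_app = Km * (1 + [I]/Ki)
Km_app = 12 * (1 + 42/38)
Km_app = 25.2632 uM

25.2632 uM


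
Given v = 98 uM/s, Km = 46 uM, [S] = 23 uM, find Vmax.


Vmax = v * (Km + [S]) / [S]
Vmax = 98 * (46 + 23) / 23
Vmax = 294.0 uM/s

294.0 uM/s


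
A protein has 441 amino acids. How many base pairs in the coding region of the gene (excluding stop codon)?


Each amino acid = 1 codon = 3 bp
bp = 441 * 3 = 1323 bp

1323 bp


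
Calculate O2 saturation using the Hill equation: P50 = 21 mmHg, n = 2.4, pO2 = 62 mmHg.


Y = pO2^n / (P50^n + pO2^n)
Y = 62^2.4 / (21^2.4 + 62^2.4)
Y = 93.08%

93.08%


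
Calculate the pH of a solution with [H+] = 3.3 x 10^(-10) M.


pH = -log10([H+])
pH = -log10(3.3 x 10^(-10))
pH = 9.4815

9.4815


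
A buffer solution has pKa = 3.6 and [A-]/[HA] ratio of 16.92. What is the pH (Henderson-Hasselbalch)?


pH = pKa + log10([A-]/[HA])
pH = 3.6 + log10(16.92)
pH = 4.8284

4.8284


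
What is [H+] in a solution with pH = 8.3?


[H+] = 10^(-pH)
[H+] = 10^(-8.3)
[H+] = 5.012e-09 M

5.012e-09 M


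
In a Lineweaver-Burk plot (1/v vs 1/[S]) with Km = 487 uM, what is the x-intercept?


x-intercept = -1/Km
= -1/487
= -0.0021 1/uM

-0.0021 1/uM


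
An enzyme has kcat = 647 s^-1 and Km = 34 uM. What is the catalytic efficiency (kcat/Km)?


Catalytic efficiency = kcat / Km
= 647 / 34
= 19.0294 uM^-1*s^-1

19.0294 uM^-1*s^-1


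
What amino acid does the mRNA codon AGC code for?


Standard genetic code lookup.
Codon AGC -> Ser

Ser


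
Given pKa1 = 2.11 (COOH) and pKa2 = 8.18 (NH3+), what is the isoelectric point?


pI = (pKa1 + pKa2) / 2
pI = (2.11 + 8.18) / 2
pI = 5.145

5.145


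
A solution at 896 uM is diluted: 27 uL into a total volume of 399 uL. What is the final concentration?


C2 = C1 * V1 / V2
C2 = 896 * 27 / 399
C2 = 60.6316 uM

60.6316 uM


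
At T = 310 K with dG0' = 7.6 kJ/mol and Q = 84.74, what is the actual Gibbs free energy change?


dG = dG0' + RT * ln(Q) / 1000
dG = 7.6 + 8.314 * 310 * ln(84.74) / 1000
dG = 19.0423 kJ/mol

19.0423 kJ/mol


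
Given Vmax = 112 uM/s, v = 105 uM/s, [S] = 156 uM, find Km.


Km = [S] * (Vmax - v) / v
Km = 156 * (112 - 105) / 105
Km = 10.4 uM

10.4 uM


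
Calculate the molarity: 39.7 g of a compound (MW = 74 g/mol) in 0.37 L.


C = (mass / MW) / volume
C = (39.7 / 74) / 0.37
C = 1.45 M

1.45 M


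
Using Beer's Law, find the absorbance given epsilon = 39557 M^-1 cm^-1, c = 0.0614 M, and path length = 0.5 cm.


A = epsilon * c * l
A = 39557 * 0.0614 * 0.5
A = 1214.3999

1214.3999


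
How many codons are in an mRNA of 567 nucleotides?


codons = nucleotides / 3
codons = 567 / 3 = 189

189


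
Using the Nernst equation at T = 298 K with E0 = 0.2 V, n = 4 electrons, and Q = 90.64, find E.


E = E0 - (RT/nF) * ln(Q)
E = 0.2 - (8.314 * 298 / (4 * 96485)) * ln(90.64)
E = 0.1711 V

0.1711 V


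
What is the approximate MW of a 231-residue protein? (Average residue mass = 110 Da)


MW = n_residues * 110 Da
MW = 231 * 110
MW = 25410 Da

25410 Da


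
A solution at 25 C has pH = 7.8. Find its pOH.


pOH = 14 - pH
pOH = 14 - 7.8
pOH = 6.2

6.2


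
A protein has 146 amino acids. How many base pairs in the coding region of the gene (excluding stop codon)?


Each amino acid = 1 codon = 3 bp
bp = 146 * 3 = 438 bp

438 bp


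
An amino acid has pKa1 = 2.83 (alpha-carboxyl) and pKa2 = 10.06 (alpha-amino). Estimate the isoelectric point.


pI = (pKa1 + pKa2) / 2
pI = (2.83 + 10.06) / 2
pI = 6.445

6.445


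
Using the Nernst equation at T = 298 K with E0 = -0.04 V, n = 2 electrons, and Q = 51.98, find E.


E = E0 - (RT/nF) * ln(Q)
E = -0.04 - (8.314 * 298 / (2 * 96485)) * ln(51.98)
E = -0.0907 V

-0.0907 V


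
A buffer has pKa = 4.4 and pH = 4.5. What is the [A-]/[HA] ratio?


[A-]/[HA] = 10^(pH - pKa)
= 10^(4.5 - 4.4)
= 1.2589

1.2589


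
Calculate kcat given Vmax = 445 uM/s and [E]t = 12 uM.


kcat = Vmax / [E]t
kcat = 445 / 12
kcat = 37.0833 s^-1

37.0833 s^-1


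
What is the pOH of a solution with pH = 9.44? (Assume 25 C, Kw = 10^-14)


pOH = 14 - pH
pOH = 14 - 9.44
pOH = 4.56

4.56


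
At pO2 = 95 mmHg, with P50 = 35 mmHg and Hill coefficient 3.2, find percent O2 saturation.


Y = pO2^n / (P50^n + pO2^n)
Y = 95^3.2 / (35^3.2 + 95^3.2)
Y = 96.07%

96.07%


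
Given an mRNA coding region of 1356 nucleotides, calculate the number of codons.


codons = nucleotides / 3
codons = 1356 / 3 = 452

452


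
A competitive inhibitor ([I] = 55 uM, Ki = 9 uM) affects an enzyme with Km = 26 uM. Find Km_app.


Km_app = Km * (1 + [I]/Ki)
Km_app = 26 * (1 + 55/9)
Km_app = 184.8889 uM

184.8889 uM


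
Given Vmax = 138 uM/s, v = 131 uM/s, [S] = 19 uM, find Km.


Km = [S] * (Vmax - v) / v
Km = 19 * (138 - 131) / 131
Km = 1.0153 uM

1.0153 uM


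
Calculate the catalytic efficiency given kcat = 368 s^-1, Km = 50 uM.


Catalytic efficiency = kcat / Km
= 368 / 50
= 7.36 uM^-1*s^-1

7.36 uM^-1*s^-1


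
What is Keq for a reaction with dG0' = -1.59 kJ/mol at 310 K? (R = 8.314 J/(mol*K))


Keq = exp(-dG0 * 1000 / (R * T))
Keq = exp(-(-1.59) * 1000 / (8.314 * 310))
Keq = 1.8532

1.8532


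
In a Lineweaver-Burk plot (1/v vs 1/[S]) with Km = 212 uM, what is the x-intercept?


x-intercept = -1/Km
= -1/212
= -0.0047 1/uM

-0.0047 1/uM


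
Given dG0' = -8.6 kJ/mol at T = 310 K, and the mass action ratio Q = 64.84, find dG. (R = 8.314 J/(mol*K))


dG = dG0' + RT * ln(Q) / 1000
dG = -8.6 + 8.314 * 310 * ln(64.84) / 1000
dG = 2.1525 kJ/mol

2.1525 kJ/mol


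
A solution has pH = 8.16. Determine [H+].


[H+] = 10^(-pH)
[H+] = 10^(-8.16)
[H+] = 6.918e-09 M

6.918e-09 M


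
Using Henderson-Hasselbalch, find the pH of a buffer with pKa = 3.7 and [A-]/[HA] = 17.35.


pH = pKa + log10([A-]/[HA])
pH = 3.7 + log10(17.35)
pH = 4.9393

4.9393


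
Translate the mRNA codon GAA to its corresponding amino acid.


Standard genetic code lookup.
Codon GAA -> Glu

Glu


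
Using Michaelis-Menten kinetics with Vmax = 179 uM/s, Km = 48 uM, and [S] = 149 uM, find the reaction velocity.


v = Vmax * [S] / (Km + [S])
v = 179 * 149 / (48 + 149)
v = 135.3858 uM/s

135.3858 uM/s


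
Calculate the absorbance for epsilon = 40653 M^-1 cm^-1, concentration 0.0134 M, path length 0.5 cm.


A = epsilon * c * l
A = 40653 * 0.0134 * 0.5
A = 272.3751

272.3751


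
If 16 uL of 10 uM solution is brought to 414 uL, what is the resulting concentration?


C2 = C1 * V1 / V2
C2 = 10 * 16 / 414
C2 = 0.3865 uM

0.3865 uM


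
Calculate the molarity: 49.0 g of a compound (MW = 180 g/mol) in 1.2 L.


C = (mass / MW) / volume
C = (49.0 / 180) / 1.2
C = 0.2269 M

0.2269 M


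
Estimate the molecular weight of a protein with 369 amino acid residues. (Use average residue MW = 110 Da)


MW = n_residues * 110 Da
MW = 369 * 110
MW = 40590 Da

40590 Da


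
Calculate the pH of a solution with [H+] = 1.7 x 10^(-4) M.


pH = -log10([H+])
pH = -log10(1.7 x 10^(-4))
pH = 3.7696

3.7696


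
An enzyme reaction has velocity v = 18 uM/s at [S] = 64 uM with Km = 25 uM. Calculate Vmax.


Vmax = v * (Km + [S]) / [S]
Vmax = 18 * (25 + 64) / 64
Vmax = 25.0312 uM/s

25.0312 uM/s


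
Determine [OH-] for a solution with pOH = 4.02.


[OH-] = 10^(-pOH)
[OH-] = 10^(-4.02)
[OH-] = 9.550e-05 M

9.550e-05 M


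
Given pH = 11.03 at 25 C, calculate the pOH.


pOH = 14 - pH
pOH = 14 - 11.03
pOH = 2.97

2.97


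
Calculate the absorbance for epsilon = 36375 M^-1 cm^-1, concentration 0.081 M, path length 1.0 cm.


A = epsilon * c * l
A = 36375 * 0.081 * 1.0
A = 2946.375

2946.375


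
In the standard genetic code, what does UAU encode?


Standard genetic code lookup.
Codon UAU -> Tyr

Tyr


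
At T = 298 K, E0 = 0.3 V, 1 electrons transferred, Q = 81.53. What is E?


E = E0 - (RT/nF) * ln(Q)
E = 0.3 - (8.314 * 298 / (1 * 96485)) * ln(81.53)
E = 0.187 V

0.187 V


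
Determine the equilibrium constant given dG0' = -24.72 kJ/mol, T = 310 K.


Keq = exp(-dG0 * 1000 / (R * T))
Keq = exp(-(-24.72) * 1000 / (8.314 * 310))
Keq = 14636.6515

14636.6515


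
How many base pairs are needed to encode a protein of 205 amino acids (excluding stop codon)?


Each amino acid = 1 codon = 3 bp
bp = 205 * 3 = 615 bp

615 bp


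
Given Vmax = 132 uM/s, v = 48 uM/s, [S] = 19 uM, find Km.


Km = [S] * (Vmax - v) / v
Km = 19 * (132 - 48) / 48
Km = 33.25 uM

33.25 uM


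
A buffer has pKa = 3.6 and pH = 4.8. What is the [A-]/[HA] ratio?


[A-]/[HA] = 10^(pH - pKa)
= 10^(4.8 - 3.6)
= 15.8489

15.8489


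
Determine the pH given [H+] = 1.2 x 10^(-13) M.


pH = -log10([H+])
pH = -log10(1.2 x 10^(-13))
pH = 12.9208

12.9208


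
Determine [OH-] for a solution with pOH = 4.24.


[OH-] = 10^(-pOH)
[OH-] = 10^(-4.24)
[OH-] = 5.754e-05 M

5.754e-05 M


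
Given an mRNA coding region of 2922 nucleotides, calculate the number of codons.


codons = nucleotides / 3
codons = 2922 / 3 = 974

974


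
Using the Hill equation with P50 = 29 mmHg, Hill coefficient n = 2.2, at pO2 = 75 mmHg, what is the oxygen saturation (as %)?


Y = pO2^n / (P50^n + pO2^n)
Y = 75^2.2 / (29^2.2 + 75^2.2)
Y = 89.0%

89.0%


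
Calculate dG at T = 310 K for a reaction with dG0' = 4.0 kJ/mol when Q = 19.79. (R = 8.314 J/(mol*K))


dG = dG0' + RT * ln(Q) / 1000
dG = 4.0 + 8.314 * 310 * ln(19.79) / 1000
dG = 11.6938 kJ/mol

11.6938 kJ/mol


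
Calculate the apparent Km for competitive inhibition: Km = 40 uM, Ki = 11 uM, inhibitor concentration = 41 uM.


Km_app = Km * (1 + [I]/Ki)
Km_app = 40 * (1 + 41/11)
Km_app = 189.0909 uM

189.0909 uM


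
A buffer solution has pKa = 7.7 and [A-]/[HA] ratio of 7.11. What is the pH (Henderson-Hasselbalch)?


pH = pKa + log10([A-]/[HA])
pH = 7.7 + log10(7.11)
pH = 8.5519

8.5519


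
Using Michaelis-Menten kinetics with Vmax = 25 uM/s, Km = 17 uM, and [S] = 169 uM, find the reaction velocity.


v = Vmax * [S] / (Km + [S])
v = 25 * 169 / (17 + 169)
v = 22.7151 uM/s

22.7151 uM/s


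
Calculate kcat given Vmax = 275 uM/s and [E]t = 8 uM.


kcat = Vmax / [E]t
kcat = 275 / 8
kcat = 34.375 s^-1

34.375 s^-1


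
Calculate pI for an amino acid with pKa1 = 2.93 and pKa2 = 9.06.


pI = (pKa1 + pKa2) / 2
pI = (2.93 + 9.06) / 2
pI = 5.995

5.995


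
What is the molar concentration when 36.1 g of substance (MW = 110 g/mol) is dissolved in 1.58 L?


C = (mass / MW) / volume
C = (36.1 / 110) / 1.58
C = 0.2077 M

0.2077 M


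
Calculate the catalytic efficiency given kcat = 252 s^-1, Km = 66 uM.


Catalytic efficiency = kcat / Km
= 252 / 66
= 3.8182 uM^-1*s^-1

3.8182 uM^-1*s^-1


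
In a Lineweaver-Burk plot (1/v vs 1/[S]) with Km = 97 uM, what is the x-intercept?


x-intercept = -1/Km
= -1/97
= -0.0103 1/uM

-0.0103 1/uM


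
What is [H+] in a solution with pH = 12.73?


[H+] = 10^(-pH)
[H+] = 10^(-12.73)
[H+] = 1.862e-13 M

1.862e-13 M


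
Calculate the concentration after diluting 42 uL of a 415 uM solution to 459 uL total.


C2 = C1 * V1 / V2
C2 = 415 * 42 / 459
C2 = 37.9739 uM

37.9739 uM


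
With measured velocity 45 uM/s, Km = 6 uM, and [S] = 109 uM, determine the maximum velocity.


Vmax = v * (Km + [S]) / [S]
Vmax = 45 * (6 + 109) / 109
Vmax = 47.4771 uM/s

47.4771 uM/s


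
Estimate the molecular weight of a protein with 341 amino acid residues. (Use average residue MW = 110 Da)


MW = n_residues * 110 Da
MW = 341 * 110
MW = 37510 Da

37510 Da


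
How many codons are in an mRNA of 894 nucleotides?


codons = nucleotides / 3
codons = 894 / 3 = 298

298


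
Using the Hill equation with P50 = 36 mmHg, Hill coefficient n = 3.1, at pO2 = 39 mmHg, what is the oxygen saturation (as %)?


Y = pO2^n / (P50^n + pO2^n)
Y = 39^3.1 / (36^3.1 + 39^3.1)
Y = 56.17%

56.17%


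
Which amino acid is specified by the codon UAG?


Standard genetic code lookup.
Codon UAG -> Stop

Stop


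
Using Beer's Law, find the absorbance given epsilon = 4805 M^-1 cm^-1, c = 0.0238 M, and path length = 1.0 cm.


A = epsilon * c * l
A = 4805 * 0.0238 * 1.0
A = 114.359

114.359


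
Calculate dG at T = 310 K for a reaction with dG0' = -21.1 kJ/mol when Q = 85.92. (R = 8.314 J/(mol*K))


dG = dG0' + RT * ln(Q) / 1000
dG = -21.1 + 8.314 * 310 * ln(85.92) / 1000
dG = -9.622 kJ/mol

-9.622 kJ/mol


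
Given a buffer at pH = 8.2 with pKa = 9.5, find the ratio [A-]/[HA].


[A-]/[HA] = 10^(pH - pKa)
= 10^(8.2 - 9.5)
= 0.0501

0.0501


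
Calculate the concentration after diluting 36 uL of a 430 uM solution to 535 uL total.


C2 = C1 * V1 / V2
C2 = 430 * 36 / 535
C2 = 28.9346 uM

28.9346 uM


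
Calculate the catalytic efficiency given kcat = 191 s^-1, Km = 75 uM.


Catalytic efficiency = kcat / Km
= 191 / 75
= 2.5467 uM^-1*s^-1

2.5467 uM^-1*s^-1


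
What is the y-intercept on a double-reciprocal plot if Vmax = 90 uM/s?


y-intercept = 1/Vmax
= 1/90
= 0.0111 s/uM

0.0111 s/uM


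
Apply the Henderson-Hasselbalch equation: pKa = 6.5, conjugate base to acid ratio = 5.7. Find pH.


pH = pKa + log10([A-]/[HA])
pH = 6.5 + log10(5.7)
pH = 7.2559

7.2559


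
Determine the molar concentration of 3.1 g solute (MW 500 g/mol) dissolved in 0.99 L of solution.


C = (mass / MW) / volume
C = (3.1 / 500) / 0.99
C = 0.0063 M

0.0063 M


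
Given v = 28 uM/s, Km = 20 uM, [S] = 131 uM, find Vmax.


Vmax = v * (Km + [S]) / [S]
Vmax = 28 * (20 + 131) / 131
Vmax = 32.2748 uM/s

32.2748 uM/s


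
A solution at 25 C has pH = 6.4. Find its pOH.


pOH = 14 - pH
pOH = 14 - 6.4
pOH = 7.6

7.6


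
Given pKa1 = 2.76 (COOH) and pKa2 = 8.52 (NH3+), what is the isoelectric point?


pI = (pKa1 + pKa2) / 2
pI = (2.76 + 8.52) / 2
pI = 5.64

5.64


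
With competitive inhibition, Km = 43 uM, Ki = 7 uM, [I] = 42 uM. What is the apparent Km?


Km_app = Km * (1 + [I]/Ki)
Km_app = 43 * (1 + 42/7)
Km_app = 301.0 uM

301.0 uM


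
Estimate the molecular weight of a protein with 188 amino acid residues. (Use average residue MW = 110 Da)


MW = n_residues * 110 Da
MW = 188 * 110
MW = 20680 Da

20680 Da


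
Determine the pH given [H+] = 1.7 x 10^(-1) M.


pH = -log10([H+])
pH = -log10(1.7 x 10^(-1))
pH = 0.7696

0.7696


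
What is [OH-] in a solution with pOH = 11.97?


[OH-] = 10^(-pOH)
[OH-] = 10^(-11.97)
[OH-] = 1.072e-12 M

1.072e-12 M


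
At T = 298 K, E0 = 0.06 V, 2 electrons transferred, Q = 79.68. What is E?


E = E0 - (RT/nF) * ln(Q)
E = 0.06 - (8.314 * 298 / (2 * 96485)) * ln(79.68)
E = 0.0038 V

0.0038 V


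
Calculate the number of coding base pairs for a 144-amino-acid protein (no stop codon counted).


Each amino acid = 1 codon = 3 bp
bp = 144 * 3 = 432 bp

432 bp


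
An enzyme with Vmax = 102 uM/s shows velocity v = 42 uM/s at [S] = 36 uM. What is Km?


Km = [S] * (Vmax - v) / v
Km = 36 * (102 - 42) / 42
Km = 51.4286 uM

51.4286 uM


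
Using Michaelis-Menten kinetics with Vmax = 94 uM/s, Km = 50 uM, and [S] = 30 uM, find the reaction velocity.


v = Vmax * [S] / (Km + [S])
v = 94 * 30 / (50 + 30)
v = 35.25 uM/s

35.25 uM/s


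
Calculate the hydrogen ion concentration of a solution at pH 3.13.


[H+] = 10^(-pH)
[H+] = 10^(-3.13)
[H+] = 7.413e-04 M

7.413e-04 M


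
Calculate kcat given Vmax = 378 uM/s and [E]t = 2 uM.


kcat = Vmax / [E]t
kcat = 378 / 2
kcat = 189.0 s^-1

189.0 s^-1


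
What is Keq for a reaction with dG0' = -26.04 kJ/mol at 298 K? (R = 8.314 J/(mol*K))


Keq = exp(-dG0 * 1000 / (R * T))
Keq = exp(-(-26.04) * 1000 / (8.314 * 298))
Keq = 36691.1152

36691.1152


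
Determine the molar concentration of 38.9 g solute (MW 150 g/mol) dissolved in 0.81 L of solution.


C = (mass / MW) / volume
C = (38.9 / 150) / 0.81
C = 0.3202 M

0.3202 M


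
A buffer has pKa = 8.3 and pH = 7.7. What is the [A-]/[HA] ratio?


[A-]/[HA] = 10^(pH - pKa)
= 10^(7.7 - 8.3)
= 0.2512

0.2512


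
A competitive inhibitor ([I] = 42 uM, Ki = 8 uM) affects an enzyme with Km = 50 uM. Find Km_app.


Km_app = Km * (1 + [I]/Ki)
Km_app = 50 * (1 + 42/8)
Km_app = 312.5 uM

312.5 uM


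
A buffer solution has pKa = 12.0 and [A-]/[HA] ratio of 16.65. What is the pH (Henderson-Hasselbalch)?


pH = pKa + log10([A-]/[HA])
pH = 12.0 + log10(16.65)
pH = 13.2214

13.2214


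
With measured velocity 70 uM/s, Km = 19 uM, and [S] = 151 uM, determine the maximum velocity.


Vmax = v * (Km + [S]) / [S]
Vmax = 70 * (19 + 151) / 151
Vmax = 78.8079 uM/s

78.8079 uM/s


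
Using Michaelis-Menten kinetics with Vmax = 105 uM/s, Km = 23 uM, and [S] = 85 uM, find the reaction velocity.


v = Vmax * [S] / (Km + [S])
v = 105 * 85 / (23 + 85)
v = 82.6389 uM/s

82.6389 uM/s


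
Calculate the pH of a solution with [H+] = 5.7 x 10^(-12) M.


pH = -log10([H+])
pH = -log10(5.7 x 10^(-12))
pH = 11.2441

11.2441


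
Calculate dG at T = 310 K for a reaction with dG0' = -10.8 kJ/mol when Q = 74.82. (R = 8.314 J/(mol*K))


dG = dG0' + RT * ln(Q) / 1000
dG = -10.8 + 8.314 * 310 * ln(74.82) / 1000
dG = 0.3214 kJ/mol

0.3214 kJ/mol


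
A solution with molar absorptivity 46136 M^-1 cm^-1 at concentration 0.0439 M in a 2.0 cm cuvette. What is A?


A = epsilon * c * l
A = 46136 * 0.0439 * 2.0
A = 4050.7408

4050.7408


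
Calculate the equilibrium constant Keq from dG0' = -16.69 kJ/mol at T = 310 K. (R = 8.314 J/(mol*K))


Keq = exp(-dG0 * 1000 / (R * T))
Keq = exp(-(-16.69) * 1000 / (8.314 * 310))
Keq = 649.1532

649.1532


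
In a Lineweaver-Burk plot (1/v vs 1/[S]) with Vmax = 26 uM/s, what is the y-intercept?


y-intercept = 1/Vmax
= 1/26
= 0.0385 s/uM

0.0385 s/uM


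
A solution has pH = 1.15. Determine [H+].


[H+] = 10^(-pH)
[H+] = 10^(-1.15)
[H+] = 0.0708 M

0.0708 M


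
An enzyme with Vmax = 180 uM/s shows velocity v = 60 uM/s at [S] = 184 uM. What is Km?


Km = [S] * (Vmax - v) / v
Km = 184 * (180 - 60) / 60
Km = 368.0 uM

368.0 uM


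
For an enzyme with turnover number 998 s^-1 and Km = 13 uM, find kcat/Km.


Catalytic efficiency = kcat / Km
= 998 / 13
= 76.7692 uM^-1*s^-1

76.7692 uM^-1*s^-1


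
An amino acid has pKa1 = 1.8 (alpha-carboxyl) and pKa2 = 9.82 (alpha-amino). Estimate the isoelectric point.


pI = (pKa1 + pKa2) / 2
pI = (1.8 + 9.82) / 2
pI = 5.81

5.81


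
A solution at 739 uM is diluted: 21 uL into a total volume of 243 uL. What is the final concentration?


C2 = C1 * V1 / V2
C2 = 739 * 21 / 243
C2 = 63.8642 uM

63.8642 uM


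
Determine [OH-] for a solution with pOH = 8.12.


[OH-] = 10^(-pOH)
[OH-] = 10^(-8.12)
[OH-] = 7.586e-09 M

7.586e-09 M


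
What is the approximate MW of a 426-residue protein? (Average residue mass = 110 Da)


MW = n_residues * 110 Da
MW = 426 * 110
MW = 46860 Da

46860 Da


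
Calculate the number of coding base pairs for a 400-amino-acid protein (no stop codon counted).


Each amino acid = 1 codon = 3 bp
bp = 400 * 3 = 1200 bp

1200 bp


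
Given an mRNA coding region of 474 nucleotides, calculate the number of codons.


codons = nucleotides / 3
codons = 474 / 3 = 158

158


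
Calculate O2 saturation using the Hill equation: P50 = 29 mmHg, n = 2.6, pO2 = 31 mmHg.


Y = pO2^n / (P50^n + pO2^n)
Y = 31^2.6 / (29^2.6 + 31^2.6)
Y = 54.32%

54.32%


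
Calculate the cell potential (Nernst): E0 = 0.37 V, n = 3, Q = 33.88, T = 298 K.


E = E0 - (RT/nF) * ln(Q)
E = 0.37 - (8.314 * 298 / (3 * 96485)) * ln(33.88)
E = 0.3398 V

0.3398 V


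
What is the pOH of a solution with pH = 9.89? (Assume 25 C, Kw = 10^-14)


pOH = 14 - pH
pOH = 14 - 9.89
pOH = 4.11

4.11


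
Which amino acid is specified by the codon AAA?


Standard genetic code lookup.
Codon AAA -> Lys

Lys


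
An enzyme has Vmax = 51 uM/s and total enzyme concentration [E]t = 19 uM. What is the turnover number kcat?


kcat = Vmax / [E]t
kcat = 51 / 19
kcat = 2.6842 s^-1

2.6842 s^-1


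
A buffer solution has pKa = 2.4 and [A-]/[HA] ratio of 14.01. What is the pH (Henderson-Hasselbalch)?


pH = pKa + log10([A-]/[HA])
pH = 2.4 + log10(14.01)
pH = 3.5464

3.5464


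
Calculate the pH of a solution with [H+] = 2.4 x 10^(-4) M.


pH = -log10([H+])
pH = -log10(2.4 x 10^(-4))
pH = 3.6198

3.6198


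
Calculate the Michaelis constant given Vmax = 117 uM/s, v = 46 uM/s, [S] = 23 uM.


Km = [S] * (Vmax - v) / v
Km = 23 * (117 - 46) / 46
Km = 35.5 uM

35.5 uM


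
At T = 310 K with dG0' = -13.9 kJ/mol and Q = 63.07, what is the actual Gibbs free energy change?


dG = dG0' + RT * ln(Q) / 1000
dG = -13.9 + 8.314 * 310 * ln(63.07) / 1000
dG = -3.2189 kJ/mol

-3.2189 kJ/mol


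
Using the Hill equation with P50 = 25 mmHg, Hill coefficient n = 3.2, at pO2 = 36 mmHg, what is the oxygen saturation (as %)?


Y = pO2^n / (P50^n + pO2^n)
Y = 36^3.2 / (25^3.2 + 36^3.2)
Y = 76.26%

76.26%


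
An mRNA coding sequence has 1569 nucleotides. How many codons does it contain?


codons = nucleotides / 3
codons = 1569 / 3 = 523

523


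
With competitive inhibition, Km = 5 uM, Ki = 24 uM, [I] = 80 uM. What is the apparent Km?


Km_app = Km * (1 + [I]/Ki)
Km_app = 5 * (1 + 80/24)
Km_app = 21.6667 uM

21.6667 uM


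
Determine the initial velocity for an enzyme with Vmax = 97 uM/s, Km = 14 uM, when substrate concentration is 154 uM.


v = Vmax * [S] / (Km + [S])
v = 97 * 154 / (14 + 154)
v = 88.9167 uM/s

88.9167 uM/s


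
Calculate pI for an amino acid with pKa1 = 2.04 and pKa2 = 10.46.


pI = (pKa1 + pKa2) / 2
pI = (2.04 + 10.46) / 2
pI = 6.25

6.25


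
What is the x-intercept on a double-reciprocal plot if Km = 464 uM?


x-intercept = -1/Km
= -1/464
= -0.0022 1/uM

-0.0022 1/uM


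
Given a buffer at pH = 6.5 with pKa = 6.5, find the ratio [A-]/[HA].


[A-]/[HA] = 10^(pH - pKa)
= 10^(6.5 - 6.5)
= 1.0

1.0


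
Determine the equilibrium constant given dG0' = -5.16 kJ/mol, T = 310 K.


Keq = exp(-dG0 * 1000 / (R * T))
Keq = exp(-(-5.16) * 1000 / (8.314 * 310))
Keq = 7.4043

7.4043


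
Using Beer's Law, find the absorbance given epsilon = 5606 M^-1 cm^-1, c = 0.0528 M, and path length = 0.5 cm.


A = epsilon * c * l
A = 5606 * 0.0528 * 0.5
A = 147.9984

147.9984


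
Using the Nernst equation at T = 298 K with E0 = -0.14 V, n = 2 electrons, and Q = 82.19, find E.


E = E0 - (RT/nF) * ln(Q)
E = -0.14 - (8.314 * 298 / (2 * 96485)) * ln(82.19)
E = -0.1966 V

-0.1966 V


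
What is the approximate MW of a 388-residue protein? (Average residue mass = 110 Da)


MW = n_residues * 110 Da
MW = 388 * 110
MW = 42680 Da

42680 Da


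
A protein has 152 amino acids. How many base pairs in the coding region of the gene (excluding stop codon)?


Each amino acid = 1 codon = 3 bp
bp = 152 * 3 = 456 bp

456 bp


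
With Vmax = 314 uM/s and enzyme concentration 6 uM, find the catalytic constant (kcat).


kcat = Vmax / [E]t
kcat = 314 / 6
kcat = 52.3333 s^-1

52.3333 s^-1


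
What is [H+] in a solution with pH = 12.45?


[H+] = 10^(-pH)
[H+] = 10^(-12.45)
[H+] = 3.548e-13 M

3.548e-13 M


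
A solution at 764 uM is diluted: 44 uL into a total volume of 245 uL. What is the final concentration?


C2 = C1 * V1 / V2
C2 = 764 * 44 / 245
C2 = 137.2082 uM

137.2082 uM


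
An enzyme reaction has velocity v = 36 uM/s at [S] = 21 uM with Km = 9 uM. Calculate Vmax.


Vmax = v * (Km + [S]) / [S]
Vmax = 36 * (9 + 21) / 21
Vmax = 51.4286 uM/s

51.4286 uM/s


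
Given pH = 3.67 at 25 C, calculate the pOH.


pOH = 14 - pH
pOH = 14 - 3.67
pOH = 10.33

10.33


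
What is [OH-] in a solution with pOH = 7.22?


[OH-] = 10^(-pOH)
[OH-] = 10^(-7.22)
[OH-] = 6.026e-08 M

6.026e-08 M


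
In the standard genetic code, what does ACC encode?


Standard genetic code lookup.
Codon ACC -> Thr

Thr


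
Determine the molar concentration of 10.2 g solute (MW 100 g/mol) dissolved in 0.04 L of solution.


C = (mass / MW) / volume
C = (10.2 / 100) / 0.04
C = 2.55 M

2.55 M


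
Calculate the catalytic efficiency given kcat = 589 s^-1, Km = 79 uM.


Catalytic efficiency = kcat / Km
= 589 / 79
= 7.4557 uM^-1*s^-1

7.4557 uM^-1*s^-1


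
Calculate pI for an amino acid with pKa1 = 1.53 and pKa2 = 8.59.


pI = (pKa1 + pKa2) / 2
pI = (1.53 + 8.59) / 2
pI = 5.06

5.06


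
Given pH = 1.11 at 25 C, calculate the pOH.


pOH = 14 - pH
pOH = 14 - 1.11
pOH = 12.89

12.89


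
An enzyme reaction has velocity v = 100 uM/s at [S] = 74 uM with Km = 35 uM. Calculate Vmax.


Vmax = v * (Km + [S]) / [S]
Vmax = 100 * (35 + 74) / 74
Vmax = 147.2973 uM/s

147.2973 uM/s


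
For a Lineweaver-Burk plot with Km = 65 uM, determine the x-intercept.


x-intercept = -1/Km
= -1/65
= -0.0154 1/uM

-0.0154 1/uM


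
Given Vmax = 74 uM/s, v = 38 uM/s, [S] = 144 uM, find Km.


Km = [S] * (Vmax - v) / v
Km = 144 * (74 - 38) / 38
Km = 136.4211 uM

136.4211 uM


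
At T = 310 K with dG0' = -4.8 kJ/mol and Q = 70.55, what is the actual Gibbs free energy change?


dG = dG0' + RT * ln(Q) / 1000
dG = -4.8 + 8.314 * 310 * ln(70.55) / 1000
dG = 6.17 kJ/mol

6.17 kJ/mol


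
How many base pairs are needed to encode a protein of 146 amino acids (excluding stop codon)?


Each amino acid = 1 codon = 3 bp
bp = 146 * 3 = 438 bp

438 bp


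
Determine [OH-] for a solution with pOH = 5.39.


[OH-] = 10^(-pOH)
[OH-] = 10^(-5.39)
[OH-] = 4.074e-06 M

4.074e-06 M


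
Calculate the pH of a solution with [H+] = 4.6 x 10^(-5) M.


pH = -log10([H+])
pH = -log10(4.6 x 10^(-5))
pH = 4.3372

4.3372


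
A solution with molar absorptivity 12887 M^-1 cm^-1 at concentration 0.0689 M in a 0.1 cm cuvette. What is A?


A = epsilon * c * l
A = 12887 * 0.0689 * 0.1
A = 88.7914

88.7914


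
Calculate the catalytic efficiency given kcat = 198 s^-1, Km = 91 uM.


Catalytic efficiency = kcat / Km
= 198 / 91
= 2.1758 uM^-1*s^-1

2.1758 uM^-1*s^-1


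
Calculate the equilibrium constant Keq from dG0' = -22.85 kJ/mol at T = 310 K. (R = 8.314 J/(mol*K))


Keq = exp(-dG0 * 1000 / (R * T))
Keq = exp(-(-22.85) * 1000 / (8.314 * 310))
Keq = 7084.962

7084.962


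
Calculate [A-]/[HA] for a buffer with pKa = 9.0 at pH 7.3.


[A-]/[HA] = 10^(pH - pKa)
= 10^(7.3 - 9.0)
= 0.02

0.02


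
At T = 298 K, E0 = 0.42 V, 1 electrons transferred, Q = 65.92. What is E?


E = E0 - (RT/nF) * ln(Q)
E = 0.42 - (8.314 * 298 / (1 * 96485)) * ln(65.92)
E = 0.3124 V

0.3124 V


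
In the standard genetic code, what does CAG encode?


Standard genetic code lookup.
Codon CAG -> Gln

Gln


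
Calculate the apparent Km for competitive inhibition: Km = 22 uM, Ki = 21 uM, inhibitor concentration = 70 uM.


Km_app = Km * (1 + [I]/Ki)
Km_app = 22 * (1 + 70/21)
Km_app = 95.3333 uM

95.3333 uM


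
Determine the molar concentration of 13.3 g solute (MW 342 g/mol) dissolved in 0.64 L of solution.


C = (mass / MW) / volume
C = (13.3 / 342) / 0.64
C = 0.0608 M

0.0608 M


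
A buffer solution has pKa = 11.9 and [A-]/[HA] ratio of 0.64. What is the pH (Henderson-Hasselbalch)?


pH = pKa + log10([A-]/[HA])
pH = 11.9 + log10(0.64)
pH = 11.7062

11.7062


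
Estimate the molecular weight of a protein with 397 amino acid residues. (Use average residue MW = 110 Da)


MW = n_residues * 110 Da
MW = 397 * 110
MW = 43670 Da

43670 Da


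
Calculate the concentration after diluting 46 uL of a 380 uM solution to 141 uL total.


C2 = C1 * V1 / V2
C2 = 380 * 46 / 141
C2 = 123.9716 uM

123.9716 uM


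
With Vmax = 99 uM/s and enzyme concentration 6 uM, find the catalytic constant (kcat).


kcat = Vmax / [E]t
kcat = 99 / 6
kcat = 16.5 s^-1

16.5 s^-1


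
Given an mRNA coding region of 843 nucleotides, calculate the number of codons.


codons = nucleotides / 3
codons = 843 / 3 = 281

281


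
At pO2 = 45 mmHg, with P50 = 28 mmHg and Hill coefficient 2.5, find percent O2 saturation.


Y = pO2^n / (P50^n + pO2^n)
Y = 45^2.5 / (28^2.5 + 45^2.5)
Y = 76.61%

76.61%


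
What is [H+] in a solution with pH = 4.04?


[H+] = 10^(-pH)
[H+] = 10^(-4.04)
[H+] = 9.120e-05 M

9.120e-05 M


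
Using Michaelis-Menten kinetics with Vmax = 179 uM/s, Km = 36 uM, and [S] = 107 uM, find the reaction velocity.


v = Vmax * [S] / (Km + [S])
v = 179 * 107 / (36 + 107)
v = 133.9371 uM/s

133.9371 uM/s


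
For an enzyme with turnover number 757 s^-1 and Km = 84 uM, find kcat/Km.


Catalytic efficiency = kcat / Km
= 757 / 84
= 9.0119 uM^-1*s^-1

9.0119 uM^-1*s^-1


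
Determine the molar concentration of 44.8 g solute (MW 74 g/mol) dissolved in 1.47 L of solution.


C = (mass / MW) / volume
C = (44.8 / 74) / 1.47
C = 0.4118 M

0.4118 M


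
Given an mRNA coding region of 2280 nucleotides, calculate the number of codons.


codons = nucleotides / 3
codons = 2280 / 3 = 760

760


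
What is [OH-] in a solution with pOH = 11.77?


[OH-] = 10^(-pOH)
[OH-] = 10^(-11.77)
[OH-] = 1.698e-12 M

1.698e-12 M


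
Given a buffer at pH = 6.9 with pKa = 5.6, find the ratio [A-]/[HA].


[A-]/[HA] = 10^(pH - pKa)
= 10^(6.9 - 5.6)
= 19.9526

19.9526


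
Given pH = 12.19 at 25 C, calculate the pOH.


pOH = 14 - pH
pOH = 14 - 12.19
pOH = 1.81

1.81


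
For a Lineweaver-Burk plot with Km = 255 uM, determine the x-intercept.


x-intercept = -1/Km
= -1/255
= -0.0039 1/uM

-0.0039 1/uM


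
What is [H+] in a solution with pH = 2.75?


[H+] = 10^(-pH)
[H+] = 10^(-2.75)
[H+] = 0.0018 M

0.0018 M


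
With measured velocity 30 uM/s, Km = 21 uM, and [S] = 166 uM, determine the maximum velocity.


Vmax = v * (Km + [S]) / [S]
Vmax = 30 * (21 + 166) / 166
Vmax = 33.7952 uM/s

33.7952 uM/s


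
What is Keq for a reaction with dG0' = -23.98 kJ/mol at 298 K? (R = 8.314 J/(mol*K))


Keq = exp(-dG0 * 1000 / (R * T))
Keq = exp(-(-23.98) * 1000 / (8.314 * 298))
Keq = 15975.8059

15975.8059


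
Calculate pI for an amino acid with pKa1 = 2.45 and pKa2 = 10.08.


pI = (pKa1 + pKa2) / 2
pI = (2.45 + 10.08) / 2
pI = 6.265

6.265


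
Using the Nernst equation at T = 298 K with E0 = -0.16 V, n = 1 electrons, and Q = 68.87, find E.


E = E0 - (RT/nF) * ln(Q)
E = -0.16 - (8.314 * 298 / (1 * 96485)) * ln(68.87)
E = -0.2687 V

-0.2687 V


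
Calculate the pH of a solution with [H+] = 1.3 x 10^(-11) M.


pH = -log10([H+])
pH = -log10(1.3 x 10^(-11))
pH = 10.8861

10.8861


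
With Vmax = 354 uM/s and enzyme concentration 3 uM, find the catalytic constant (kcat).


kcat = Vmax / [E]t
kcat = 354 / 3
kcat = 118.0 s^-1

118.0 s^-1


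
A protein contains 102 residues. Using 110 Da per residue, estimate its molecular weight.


MW = n_residues * 110 Da
MW = 102 * 110
MW = 11220 Da

11220 Da


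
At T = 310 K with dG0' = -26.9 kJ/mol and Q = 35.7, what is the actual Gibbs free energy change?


dG = dG0' + RT * ln(Q) / 1000
dG = -26.9 + 8.314 * 310 * ln(35.7) / 1000
dG = -17.6856 kJ/mol

-17.6856 kJ/mol


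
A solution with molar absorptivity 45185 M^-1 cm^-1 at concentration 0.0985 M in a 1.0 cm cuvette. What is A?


A = epsilon * c * l
A = 45185 * 0.0985 * 1.0
A = 4450.7225

4450.7225


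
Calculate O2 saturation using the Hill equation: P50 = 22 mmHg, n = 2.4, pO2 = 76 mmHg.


Y = pO2^n / (P50^n + pO2^n)
Y = 76^2.4 / (22^2.4 + 76^2.4)
Y = 95.14%

95.14%


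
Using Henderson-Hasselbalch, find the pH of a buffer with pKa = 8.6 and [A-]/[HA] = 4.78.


pH = pKa + log10([A-]/[HA])
pH = 8.6 + log10(4.78)
pH = 9.2794

9.2794


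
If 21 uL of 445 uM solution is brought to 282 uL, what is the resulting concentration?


C2 = C1 * V1 / V2
C2 = 445 * 21 / 282
C2 = 33.1383 uM

33.1383 uM


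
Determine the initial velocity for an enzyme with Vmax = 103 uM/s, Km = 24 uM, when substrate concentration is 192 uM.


v = Vmax * [S] / (Km + [S])
v = 103 * 192 / (24 + 192)
v = 91.5556 uM/s

91.5556 uM/s


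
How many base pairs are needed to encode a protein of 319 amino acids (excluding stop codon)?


Each amino acid = 1 codon = 3 bp
bp = 319 * 3 = 957 bp

957 bp


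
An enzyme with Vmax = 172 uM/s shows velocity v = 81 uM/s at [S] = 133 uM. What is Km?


Km = [S] * (Vmax - v) / v
Km = 133 * (172 - 81) / 81
Km = 149.4198 uM

149.4198 uM


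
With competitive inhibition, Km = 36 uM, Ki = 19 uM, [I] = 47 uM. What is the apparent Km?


Km_app = Km * (1 + [I]/Ki)
Km_app = 36 * (1 + 47/19)
Km_app = 125.0526 uM

125.0526 uM


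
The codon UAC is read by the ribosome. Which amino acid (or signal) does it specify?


Standard genetic code lookup.
Codon UAC -> Tyr

Tyr


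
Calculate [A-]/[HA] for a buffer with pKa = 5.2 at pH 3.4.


[A-]/[HA] = 10^(pH - pKa)
= 10^(3.4 - 5.2)
= 0.0158

0.0158


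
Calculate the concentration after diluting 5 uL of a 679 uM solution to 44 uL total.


C2 = C1 * V1 / V2
C2 = 679 * 5 / 44
C2 = 77.1591 uM

77.1591 uM


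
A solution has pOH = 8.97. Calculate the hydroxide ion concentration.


[OH-] = 10^(-pOH)
[OH-] = 10^(-8.97)
[OH-] = 1.072e-09 M

1.072e-09 M


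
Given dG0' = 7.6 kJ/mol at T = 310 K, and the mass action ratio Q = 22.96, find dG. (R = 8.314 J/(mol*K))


dG = dG0' + RT * ln(Q) / 1000
dG = 7.6 + 8.314 * 310 * ln(22.96) / 1000
dG = 15.6767 kJ/mol

15.6767 kJ/mol


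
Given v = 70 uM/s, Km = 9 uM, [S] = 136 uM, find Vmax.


Vmax = v * (Km + [S]) / [S]
Vmax = 70 * (9 + 136) / 136
Vmax = 74.6324 uM/s

74.6324 uM/s


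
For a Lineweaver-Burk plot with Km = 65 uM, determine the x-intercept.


x-intercept = -1/Km
= -1/65
= -0.0154 1/uM

-0.0154 1/uM


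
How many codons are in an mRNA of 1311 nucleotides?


codons = nucleotides / 3
codons = 1311 / 3 = 437

437


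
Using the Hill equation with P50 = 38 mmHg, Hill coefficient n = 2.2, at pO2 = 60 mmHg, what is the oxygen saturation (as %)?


Y = pO2^n / (P50^n + pO2^n)
Y = 60^2.2 / (38^2.2 + 60^2.2)
Y = 73.2%

73.2%


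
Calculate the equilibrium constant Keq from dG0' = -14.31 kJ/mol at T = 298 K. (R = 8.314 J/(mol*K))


Keq = exp(-dG0 * 1000 / (R * T))
Keq = exp(-(-14.31) * 1000 / (8.314 * 298))
Keq = 322.4074

322.4074


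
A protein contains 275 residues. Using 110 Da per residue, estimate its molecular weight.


MW = n_residues * 110 Da
MW = 275 * 110
MW = 30250 Da

30250 Da


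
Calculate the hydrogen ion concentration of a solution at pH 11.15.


[H+] = 10^(-pH)
[H+] = 10^(-11.15)
[H+] = 7.079e-12 M

7.079e-12 M


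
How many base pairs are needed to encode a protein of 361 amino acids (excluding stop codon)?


Each amino acid = 1 codon = 3 bp
bp = 361 * 3 = 1083 bp

1083 bp


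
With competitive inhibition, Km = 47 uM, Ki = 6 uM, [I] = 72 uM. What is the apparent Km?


Km_app = Km * (1 + [I]/Ki)
Km_app = 47 * (1 + 72/6)
Km_app = 611.0 uM

611.0 uM


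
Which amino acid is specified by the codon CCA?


Standard genetic code lookup.
Codon CCA -> Pro

Pro


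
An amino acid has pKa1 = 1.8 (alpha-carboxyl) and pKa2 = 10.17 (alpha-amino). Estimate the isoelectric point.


pI = (pKa1 + pKa2) / 2
pI = (1.8 + 10.17) / 2
pI = 5.985

5.985


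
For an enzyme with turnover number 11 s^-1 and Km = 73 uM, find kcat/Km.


Catalytic efficiency = kcat / Km
= 11 / 73
= 0.1507 uM^-1*s^-1

0.1507 uM^-1*s^-1


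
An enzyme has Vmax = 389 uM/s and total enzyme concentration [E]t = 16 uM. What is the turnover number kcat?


kcat = Vmax / [E]t
kcat = 389 / 16
kcat = 24.3125 s^-1

24.3125 s^-1


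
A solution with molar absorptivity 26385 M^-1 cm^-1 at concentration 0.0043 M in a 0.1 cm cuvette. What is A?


A = epsilon * c * l
A = 26385 * 0.0043 * 0.1
A = 11.3456

11.3456


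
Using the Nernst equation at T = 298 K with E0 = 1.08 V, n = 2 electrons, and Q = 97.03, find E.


E = E0 - (RT/nF) * ln(Q)
E = 1.08 - (8.314 * 298 / (2 * 96485)) * ln(97.03)
E = 1.0213 V

1.0213 V


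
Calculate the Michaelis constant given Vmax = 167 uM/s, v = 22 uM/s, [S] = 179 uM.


Km = [S] * (Vmax - v) / v
Km = 179 * (167 - 22) / 22
Km = 1179.7727 uM

1179.7727 uM


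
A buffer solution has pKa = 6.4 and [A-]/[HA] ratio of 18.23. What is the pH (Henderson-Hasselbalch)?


pH = pKa + log10([A-]/[HA])
pH = 6.4 + log10(18.23)
pH = 7.6608

7.6608


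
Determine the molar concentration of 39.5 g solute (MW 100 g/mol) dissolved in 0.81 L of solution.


C = (mass / MW) / volume
C = (39.5 / 100) / 0.81
C = 0.4877 M

0.4877 M


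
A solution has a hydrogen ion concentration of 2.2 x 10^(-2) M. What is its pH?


pH = -log10([H+])
pH = -log10(2.2 x 10^(-2))
pH = 1.6576

1.6576


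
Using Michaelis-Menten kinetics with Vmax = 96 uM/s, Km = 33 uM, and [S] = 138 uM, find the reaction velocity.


v = Vmax * [S] / (Km + [S])
v = 96 * 138 / (33 + 138)
v = 77.4737 uM/s

77.4737 uM/s


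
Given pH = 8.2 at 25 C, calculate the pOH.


pOH = 14 - pH
pOH = 14 - 8.2
pOH = 5.8

5.8


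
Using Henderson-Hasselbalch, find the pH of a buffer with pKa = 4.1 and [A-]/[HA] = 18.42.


pH = pKa + log10([A-]/[HA])
pH = 4.1 + log10(18.42)
pH = 5.3653

5.3653


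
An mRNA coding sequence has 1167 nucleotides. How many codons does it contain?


codons = nucleotides / 3
codons = 1167 / 3 = 389

389


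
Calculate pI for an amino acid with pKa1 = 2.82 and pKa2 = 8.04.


pI = (pKa1 + pKa2) / 2
pI = (2.82 + 8.04) / 2
pI = 5.43

5.43


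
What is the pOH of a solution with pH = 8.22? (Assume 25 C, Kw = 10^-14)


pOH = 14 - pH
pOH = 14 - 8.22
pOH = 5.78

5.78


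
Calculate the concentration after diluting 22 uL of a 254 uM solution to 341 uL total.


C2 = C1 * V1 / V2
C2 = 254 * 22 / 341
C2 = 16.3871 uM

16.3871 uM


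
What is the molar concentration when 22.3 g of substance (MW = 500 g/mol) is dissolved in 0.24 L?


C = (mass / MW) / volume
C = (22.3 / 500) / 0.24
C = 0.1858 M

0.1858 M


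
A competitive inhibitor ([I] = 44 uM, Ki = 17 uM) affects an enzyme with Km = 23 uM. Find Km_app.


Km_app = Km * (1 + [I]/Ki)
Km_app = 23 * (1 + 44/17)
Km_app = 82.5294 uM

82.5294 uM


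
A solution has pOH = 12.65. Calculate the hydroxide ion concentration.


[OH-] = 10^(-pOH)
[OH-] = 10^(-12.65)
[OH-] = 2.239e-13 M

2.239e-13 M


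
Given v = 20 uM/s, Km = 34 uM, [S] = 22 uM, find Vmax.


Vmax = v * (Km + [S]) / [S]
Vmax = 20 * (34 + 22) / 22
Vmax = 50.9091 uM/s

50.9091 uM/s


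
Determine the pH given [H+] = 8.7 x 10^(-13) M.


pH = -log10([H+])
pH = -log10(8.7 x 10^(-13))
pH = 12.0605

12.0605


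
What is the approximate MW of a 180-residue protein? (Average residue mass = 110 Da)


MW = n_residues * 110 Da
MW = 180 * 110
MW = 19800 Da

19800 Da


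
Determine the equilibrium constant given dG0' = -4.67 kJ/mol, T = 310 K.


Keq = exp(-dG0 * 1000 / (R * T))
Keq = exp(-(-4.67) * 1000 / (8.314 * 310))
Keq = 6.1223

6.1223


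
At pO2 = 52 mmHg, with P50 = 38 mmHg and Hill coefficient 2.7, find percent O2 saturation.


Y = pO2^n / (P50^n + pO2^n)
Y = 52^2.7 / (38^2.7 + 52^2.7)
Y = 69.99%

69.99%


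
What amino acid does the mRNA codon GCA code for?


Standard genetic code lookup.
Codon GCA -> Ala

Ala


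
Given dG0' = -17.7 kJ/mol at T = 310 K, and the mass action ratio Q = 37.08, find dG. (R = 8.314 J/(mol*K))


dG = dG0' + RT * ln(Q) / 1000
dG = -17.7 + 8.314 * 310 * ln(37.08) / 1000
dG = -8.3879 kJ/mol

-8.3879 kJ/mol
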